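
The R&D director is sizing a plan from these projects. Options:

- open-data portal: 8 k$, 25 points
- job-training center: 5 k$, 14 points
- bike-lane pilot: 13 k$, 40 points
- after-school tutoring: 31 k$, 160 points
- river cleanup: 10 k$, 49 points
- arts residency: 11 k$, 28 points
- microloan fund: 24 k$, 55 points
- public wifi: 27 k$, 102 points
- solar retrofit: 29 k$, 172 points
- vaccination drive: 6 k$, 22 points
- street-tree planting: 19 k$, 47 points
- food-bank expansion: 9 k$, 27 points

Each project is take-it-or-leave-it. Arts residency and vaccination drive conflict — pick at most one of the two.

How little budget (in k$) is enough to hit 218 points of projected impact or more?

39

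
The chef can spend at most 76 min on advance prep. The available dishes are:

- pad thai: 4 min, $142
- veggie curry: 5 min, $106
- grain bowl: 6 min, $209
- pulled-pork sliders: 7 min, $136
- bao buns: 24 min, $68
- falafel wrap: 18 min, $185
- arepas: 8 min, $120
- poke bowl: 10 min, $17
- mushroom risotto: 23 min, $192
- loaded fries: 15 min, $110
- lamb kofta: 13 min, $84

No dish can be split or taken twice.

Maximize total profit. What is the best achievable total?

Density check — pad thai 35.50, grain bowl 34.83, veggie curry 21.20, pulled-pork sliders 19.43 are the best per min.
Taking the top-ratio dishes first gives pad thai + veggie curry + grain bowl + pulled-pork sliders + falafel wrap + arepas + mushroom risotto for 1090 (71 min).
Replace mushroom risotto with loaded fries + lamb kofta: the trade gains 2 net, giving 1092 at 76 min.
That's the maximum — no swap from here does better than 1092.

1092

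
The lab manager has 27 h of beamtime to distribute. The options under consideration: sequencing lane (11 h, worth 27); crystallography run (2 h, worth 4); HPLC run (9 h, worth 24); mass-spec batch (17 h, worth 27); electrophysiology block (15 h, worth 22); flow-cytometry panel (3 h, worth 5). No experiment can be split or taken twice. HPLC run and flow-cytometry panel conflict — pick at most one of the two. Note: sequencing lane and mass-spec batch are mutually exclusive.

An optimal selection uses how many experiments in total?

Best achievable expected citations is 55.
One optimal bundle: sequencing lane + crystallography run + HPLC run (22 h).
Any selection reaching 55 contains exactly 3 experiments.

3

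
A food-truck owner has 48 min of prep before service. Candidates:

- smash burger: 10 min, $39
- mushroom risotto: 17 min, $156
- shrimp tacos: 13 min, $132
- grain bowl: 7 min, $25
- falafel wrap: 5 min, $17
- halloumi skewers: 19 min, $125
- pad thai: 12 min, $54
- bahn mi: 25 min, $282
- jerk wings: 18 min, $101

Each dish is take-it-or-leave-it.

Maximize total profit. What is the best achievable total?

Density check — bahn mi 11.28, shrimp tacos 10.15, mushroom risotto 9.18 are the best per min.
Taking the top-ratio dishes first gives smash burger + shrimp tacos + bahn mi for 453 (48 min).
The 23 min tied up in smash burger and shrimp tacos is better spent on mushroom risotto + falafel wrap — total rises to 455 (47 min).

455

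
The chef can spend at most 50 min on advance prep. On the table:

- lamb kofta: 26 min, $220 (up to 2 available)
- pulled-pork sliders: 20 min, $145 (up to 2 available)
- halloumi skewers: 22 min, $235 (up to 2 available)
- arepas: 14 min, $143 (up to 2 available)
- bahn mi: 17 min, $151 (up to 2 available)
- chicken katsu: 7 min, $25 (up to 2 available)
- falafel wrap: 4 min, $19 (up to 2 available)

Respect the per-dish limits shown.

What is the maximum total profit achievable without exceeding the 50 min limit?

521

Taking the top-ratio dishes first gives 2×halloumi skewers + falafel wrap for 489 (48 min).
Dropping halloumi skewers and falafel wrap frees 26 min; slotting in 2×arepas (28 min) lifts the total to 521 at 50 min.
No other feasible combination exceeds 521.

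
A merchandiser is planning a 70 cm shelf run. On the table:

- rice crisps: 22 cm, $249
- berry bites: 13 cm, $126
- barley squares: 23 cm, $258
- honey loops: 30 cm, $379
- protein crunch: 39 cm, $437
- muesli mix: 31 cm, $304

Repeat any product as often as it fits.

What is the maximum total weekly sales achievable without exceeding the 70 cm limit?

A density-first pass picks 2×honey loops — 758 at 60 cm.
The 30 cm tied up in honey loops is better spent on protein crunch — total rises to 816 (69 cm).

816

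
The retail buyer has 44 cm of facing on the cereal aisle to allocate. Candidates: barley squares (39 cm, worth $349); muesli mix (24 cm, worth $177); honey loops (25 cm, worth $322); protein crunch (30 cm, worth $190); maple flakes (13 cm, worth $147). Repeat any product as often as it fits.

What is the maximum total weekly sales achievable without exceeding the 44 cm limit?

469

Honey loops + maple flakes uses 38 of the 44 cm and totals 469.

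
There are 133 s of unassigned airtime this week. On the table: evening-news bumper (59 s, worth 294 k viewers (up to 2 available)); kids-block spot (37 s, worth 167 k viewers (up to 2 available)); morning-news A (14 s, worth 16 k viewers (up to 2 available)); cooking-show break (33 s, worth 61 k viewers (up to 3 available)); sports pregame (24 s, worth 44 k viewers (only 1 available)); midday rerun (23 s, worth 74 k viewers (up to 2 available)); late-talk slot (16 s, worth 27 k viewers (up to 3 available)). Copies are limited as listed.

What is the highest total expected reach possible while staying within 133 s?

Filling by ratio: 2×evening-news bumper + morning-news A for 604, with 1 s left unused.
Replace evening-news bumper and morning-news A with 2×kids-block spot: the trade gains 24 net, giving 628 at 133 s.
Nothing else within 133 s beats 628.

628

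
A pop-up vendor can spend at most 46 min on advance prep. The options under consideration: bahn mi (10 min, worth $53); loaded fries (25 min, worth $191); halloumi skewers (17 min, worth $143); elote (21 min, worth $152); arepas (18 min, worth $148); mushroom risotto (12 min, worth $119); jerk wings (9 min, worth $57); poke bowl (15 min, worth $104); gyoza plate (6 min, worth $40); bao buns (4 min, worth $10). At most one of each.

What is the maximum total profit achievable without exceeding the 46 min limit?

371

By profit per min: mushroom risotto 9.92, halloumi skewers 8.41, arepas 8.22, loaded fries 7.64 lead.
Taking the top-ratio dishes first gives halloumi skewers + mushroom risotto + poke bowl for 366 (44 min).
The 17 min tied up in halloumi skewers is better spent on arepas — total rises to 371 (45 min).
An exhaustive check of the 1024 subsets confirms 371.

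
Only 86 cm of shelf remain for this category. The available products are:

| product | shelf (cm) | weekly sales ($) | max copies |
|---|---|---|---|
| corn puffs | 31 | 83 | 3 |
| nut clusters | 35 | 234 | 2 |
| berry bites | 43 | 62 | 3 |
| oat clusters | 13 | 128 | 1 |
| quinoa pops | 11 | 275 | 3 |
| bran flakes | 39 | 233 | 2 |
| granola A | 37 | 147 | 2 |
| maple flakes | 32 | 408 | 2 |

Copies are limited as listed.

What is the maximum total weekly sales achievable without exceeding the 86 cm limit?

A density-first pass picks oat clusters + 3×quinoa pops + maple flakes — 1361 at 78 cm.
Dropping oat clusters and quinoa pops frees 24 cm; slotting in maple flakes (32 cm) lifts the total to 1366 at 86 cm.
No other feasible combination exceeds 1366.

1366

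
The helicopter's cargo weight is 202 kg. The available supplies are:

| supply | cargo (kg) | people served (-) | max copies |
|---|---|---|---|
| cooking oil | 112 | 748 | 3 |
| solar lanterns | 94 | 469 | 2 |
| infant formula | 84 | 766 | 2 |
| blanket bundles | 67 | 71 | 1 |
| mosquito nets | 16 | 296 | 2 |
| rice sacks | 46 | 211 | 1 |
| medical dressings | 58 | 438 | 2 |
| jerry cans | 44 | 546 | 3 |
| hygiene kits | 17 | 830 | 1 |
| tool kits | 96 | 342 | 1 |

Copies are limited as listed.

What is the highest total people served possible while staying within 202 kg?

3060

By people served per kg: hygiene kits 48.82, mosquito nets 18.50, jerry cans 12.41 lead.
2×mosquito nets + 3×jerry cans + hygiene kits uses 181 of the 202 kg and totals 3060.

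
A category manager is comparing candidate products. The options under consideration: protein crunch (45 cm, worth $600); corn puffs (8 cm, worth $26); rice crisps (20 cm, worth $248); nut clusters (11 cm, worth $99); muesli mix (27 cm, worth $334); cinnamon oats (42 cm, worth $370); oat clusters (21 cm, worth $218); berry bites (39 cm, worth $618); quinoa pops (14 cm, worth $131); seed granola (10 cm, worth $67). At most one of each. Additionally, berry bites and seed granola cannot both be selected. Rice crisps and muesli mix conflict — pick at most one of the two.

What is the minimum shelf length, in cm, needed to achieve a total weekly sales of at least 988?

Minimise cm subject to total weekly sales ≥ 988.
rice crisps + berry bites + quinoa pops reaches 997 using 73 cm.
No combination under 73 cm hits 988.

73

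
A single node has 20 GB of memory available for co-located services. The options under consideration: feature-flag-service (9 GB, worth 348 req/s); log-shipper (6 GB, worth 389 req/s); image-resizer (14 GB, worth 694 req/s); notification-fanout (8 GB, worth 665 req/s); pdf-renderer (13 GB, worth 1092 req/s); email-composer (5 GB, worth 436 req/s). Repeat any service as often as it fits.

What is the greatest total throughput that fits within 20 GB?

1744

By throughput per GB: email-composer 87.20, pdf-renderer 84.00, notification-fanout 83.12 lead.
Taking 4×email-composer: 20 GB used, 1744 in throughput.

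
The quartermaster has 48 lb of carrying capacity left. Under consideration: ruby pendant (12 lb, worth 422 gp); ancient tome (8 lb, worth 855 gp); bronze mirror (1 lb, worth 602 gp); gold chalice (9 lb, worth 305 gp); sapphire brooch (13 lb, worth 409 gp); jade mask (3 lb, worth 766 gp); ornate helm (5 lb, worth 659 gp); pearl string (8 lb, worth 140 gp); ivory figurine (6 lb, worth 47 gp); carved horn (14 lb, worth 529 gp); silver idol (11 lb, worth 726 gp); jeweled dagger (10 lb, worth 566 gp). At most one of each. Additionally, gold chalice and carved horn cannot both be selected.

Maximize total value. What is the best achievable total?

Taking ancient tome + bronze mirror + gold chalice + jade mask + ornate helm + silver idol + jeweled dagger: 47 lb used, 4479 in value.
No other feasible combination exceeds 4479.

4479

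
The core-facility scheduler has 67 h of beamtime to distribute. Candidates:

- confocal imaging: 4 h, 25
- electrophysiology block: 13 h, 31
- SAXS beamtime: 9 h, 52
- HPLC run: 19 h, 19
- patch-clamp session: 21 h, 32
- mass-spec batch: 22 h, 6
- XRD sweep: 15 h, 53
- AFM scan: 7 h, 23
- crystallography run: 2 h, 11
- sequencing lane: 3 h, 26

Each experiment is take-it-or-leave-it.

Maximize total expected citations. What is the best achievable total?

230

Taking the top-ratio experiments first gives confocal imaging + electrophysiology block + SAXS beamtime + XRD sweep + AFM scan + crystallography run + sequencing lane for 221 (53 h).
Replace AFM scan with patch-clamp session: the trade gains 9 net, giving 230 at 67 h.
The closest alternative, confocal imaging + SAXS beamtime + patch-clamp session + XRD sweep + AFM scan + crystallography run + sequencing lane, reaches only 222.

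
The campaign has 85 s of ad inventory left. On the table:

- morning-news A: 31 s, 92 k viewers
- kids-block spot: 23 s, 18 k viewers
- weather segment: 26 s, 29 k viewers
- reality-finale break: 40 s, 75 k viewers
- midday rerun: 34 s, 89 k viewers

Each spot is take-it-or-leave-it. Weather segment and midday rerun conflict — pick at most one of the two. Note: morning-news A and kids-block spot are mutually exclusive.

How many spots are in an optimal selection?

2

The maximum expected reach within 85 s is 181.
One optimal bundle: morning-news A + midday rerun (65 s).
All optima have 2 spots.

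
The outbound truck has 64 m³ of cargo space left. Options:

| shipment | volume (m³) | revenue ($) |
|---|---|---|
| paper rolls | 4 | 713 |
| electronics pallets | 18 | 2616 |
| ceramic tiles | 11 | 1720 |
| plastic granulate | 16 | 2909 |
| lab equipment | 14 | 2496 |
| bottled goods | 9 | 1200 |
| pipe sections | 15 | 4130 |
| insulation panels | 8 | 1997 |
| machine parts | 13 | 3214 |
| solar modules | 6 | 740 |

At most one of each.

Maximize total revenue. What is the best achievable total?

13970

A density-first pass picks paper rolls + plastic granulate + pipe sections + insulation panels + machine parts + solar modules — 13703 at 62 m³.
Replace paper rolls and solar modules with ceramic tiles: the trade gains 267 net, giving 13970 at 63 m³.
Runner-up paper rolls + lab equipment + bottled goods + pipe sections + insulation panels + machine parts tops out at 13750.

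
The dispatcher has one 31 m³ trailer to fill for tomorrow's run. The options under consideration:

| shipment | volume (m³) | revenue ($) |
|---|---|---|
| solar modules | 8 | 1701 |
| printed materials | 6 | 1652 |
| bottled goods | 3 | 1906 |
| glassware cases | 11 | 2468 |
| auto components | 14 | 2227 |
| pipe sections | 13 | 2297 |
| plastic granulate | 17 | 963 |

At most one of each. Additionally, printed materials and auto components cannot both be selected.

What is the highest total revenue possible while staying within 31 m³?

Taking solar modules + printed materials + bottled goods + glassware cases: 28 m³ used, 7727 in revenue.

7727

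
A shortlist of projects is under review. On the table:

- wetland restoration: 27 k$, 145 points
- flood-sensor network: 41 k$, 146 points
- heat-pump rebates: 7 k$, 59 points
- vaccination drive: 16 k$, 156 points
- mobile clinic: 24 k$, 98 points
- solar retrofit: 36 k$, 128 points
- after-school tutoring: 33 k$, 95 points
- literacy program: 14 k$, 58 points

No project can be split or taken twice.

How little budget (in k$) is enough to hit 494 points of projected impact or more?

88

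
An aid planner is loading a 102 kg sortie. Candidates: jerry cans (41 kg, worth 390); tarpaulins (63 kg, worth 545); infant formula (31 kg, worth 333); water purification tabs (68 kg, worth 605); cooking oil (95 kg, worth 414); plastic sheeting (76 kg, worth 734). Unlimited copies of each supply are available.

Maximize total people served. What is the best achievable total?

999

Ranking by ratio (people served/kg): infant formula 10.74, plastic sheeting 9.66, jerry cans 9.51.
3×infant formula uses 93 of the 102 kg and totals 999.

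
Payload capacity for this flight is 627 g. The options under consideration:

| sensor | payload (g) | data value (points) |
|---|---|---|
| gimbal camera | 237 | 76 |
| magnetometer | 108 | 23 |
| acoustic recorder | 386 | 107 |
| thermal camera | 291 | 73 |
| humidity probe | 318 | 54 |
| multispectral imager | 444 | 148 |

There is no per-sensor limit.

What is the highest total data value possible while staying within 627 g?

183

Filling by ratio: magnetometer + multispectral imager for 171, with 75 g left unused.
The 552 g tied up in magnetometer and multispectral imager is better spent on gimbal camera + acoustic recorder — total rises to 183 (623 g).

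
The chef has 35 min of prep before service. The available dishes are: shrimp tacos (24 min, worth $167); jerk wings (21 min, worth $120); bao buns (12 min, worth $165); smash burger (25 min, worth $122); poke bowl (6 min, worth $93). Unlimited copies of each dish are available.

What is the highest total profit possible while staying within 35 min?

465

By profit per min: poke bowl 15.50, bao buns 13.75, shrimp tacos 6.96, jerk wings 5.71 lead.
Best packing: 5×poke bowl — 30 min, 465 total.
The spare 5 min is too small for any remaining dish, and no exchange beats 465.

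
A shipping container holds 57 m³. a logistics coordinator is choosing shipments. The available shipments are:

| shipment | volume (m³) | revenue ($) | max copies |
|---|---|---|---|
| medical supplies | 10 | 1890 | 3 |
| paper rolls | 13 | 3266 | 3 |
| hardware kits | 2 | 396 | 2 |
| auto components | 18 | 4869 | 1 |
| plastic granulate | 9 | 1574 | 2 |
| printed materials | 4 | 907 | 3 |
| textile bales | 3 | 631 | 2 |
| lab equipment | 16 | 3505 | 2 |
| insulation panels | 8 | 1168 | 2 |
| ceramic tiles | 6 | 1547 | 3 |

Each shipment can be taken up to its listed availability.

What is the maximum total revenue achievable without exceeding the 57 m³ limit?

Greedy by ratio would take paper rolls + auto components + 2×printed materials + 3×ceramic tiles: 57 m³ used, total 14590.
The 26 m³ tied up in 2×printed materials and 3×ceramic tiles is better spent on 2×paper rolls — total rises to 14667 (57 m³).
No other feasible combination exceeds 14667.

14667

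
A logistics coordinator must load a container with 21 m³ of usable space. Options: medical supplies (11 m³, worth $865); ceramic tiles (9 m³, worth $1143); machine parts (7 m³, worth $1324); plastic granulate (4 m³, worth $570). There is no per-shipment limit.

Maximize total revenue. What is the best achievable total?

3972

By revenue per m³: machine parts 189.14, plastic granulate 142.50, ceramic tiles 127.00, medical supplies 78.64 lead.
The ratio ordering already packs tightly: 3×machine parts, 21 m³, 3972.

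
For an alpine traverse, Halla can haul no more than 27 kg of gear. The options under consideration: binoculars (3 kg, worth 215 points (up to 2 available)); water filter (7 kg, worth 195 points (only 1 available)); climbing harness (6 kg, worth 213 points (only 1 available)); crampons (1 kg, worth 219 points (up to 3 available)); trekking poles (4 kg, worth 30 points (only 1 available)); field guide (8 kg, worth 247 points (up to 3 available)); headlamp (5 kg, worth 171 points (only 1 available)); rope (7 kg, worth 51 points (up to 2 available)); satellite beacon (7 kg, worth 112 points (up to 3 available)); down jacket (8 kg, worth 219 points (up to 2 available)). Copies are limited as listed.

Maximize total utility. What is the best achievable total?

1666

By utility per kg: crampons 219.00, binoculars 71.67, climbing harness 35.50 lead.
Best packing: 2×binoculars + water filter + climbing harness + 3×crampons + headlamp — 27 kg, 1666 total.
Every other selection either busts 27 kg or exceeds an availability limit or fails to beat 1666.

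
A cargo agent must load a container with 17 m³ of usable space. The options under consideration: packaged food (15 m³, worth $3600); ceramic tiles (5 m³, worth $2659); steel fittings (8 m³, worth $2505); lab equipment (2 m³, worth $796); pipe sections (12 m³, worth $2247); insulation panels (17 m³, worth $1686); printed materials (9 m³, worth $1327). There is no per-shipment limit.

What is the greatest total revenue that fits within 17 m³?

3×ceramic tiles + lab equipment uses 17 of the 17 m³ and totals 8773.
No other feasible combination exceeds 8773.

8773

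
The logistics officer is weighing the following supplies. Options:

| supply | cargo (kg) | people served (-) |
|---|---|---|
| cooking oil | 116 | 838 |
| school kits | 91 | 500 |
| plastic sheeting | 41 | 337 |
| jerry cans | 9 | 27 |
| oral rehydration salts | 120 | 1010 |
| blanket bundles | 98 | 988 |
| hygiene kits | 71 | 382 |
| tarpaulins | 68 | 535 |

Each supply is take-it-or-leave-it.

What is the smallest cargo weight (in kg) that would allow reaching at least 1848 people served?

207

Look for the lowest-cargo combination reaching 1848.
plastic sheeting + blanket bundles + tarpaulins: 1860 people served at 207 kg.
No combination under 207 kg hits 1848.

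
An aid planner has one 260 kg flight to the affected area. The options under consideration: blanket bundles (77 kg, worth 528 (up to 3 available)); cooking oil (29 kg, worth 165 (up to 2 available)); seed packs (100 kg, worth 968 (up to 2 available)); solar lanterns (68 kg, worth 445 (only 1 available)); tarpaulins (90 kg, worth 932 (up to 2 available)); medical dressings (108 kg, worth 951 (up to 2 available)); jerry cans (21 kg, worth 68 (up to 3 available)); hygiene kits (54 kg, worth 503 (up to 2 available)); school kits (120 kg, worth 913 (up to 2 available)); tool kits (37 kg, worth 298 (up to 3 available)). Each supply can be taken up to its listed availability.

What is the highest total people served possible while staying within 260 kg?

By people served per kg: tarpaulins 10.36, seed packs 9.68, hygiene kits 9.31, medical dressings 8.81 lead.
Filling by ratio: 2×tarpaulins + jerry cans + hygiene kits for 2435, with 5 kg left unused.
Dropping jerry cans and hygiene kits frees 75 kg; slotting in 2×tool kits (74 kg) lifts the total to 2460 at 254 kg.
Every other selection either busts 260 kg or exceeds an availability limit or fails to beat 2460.

2460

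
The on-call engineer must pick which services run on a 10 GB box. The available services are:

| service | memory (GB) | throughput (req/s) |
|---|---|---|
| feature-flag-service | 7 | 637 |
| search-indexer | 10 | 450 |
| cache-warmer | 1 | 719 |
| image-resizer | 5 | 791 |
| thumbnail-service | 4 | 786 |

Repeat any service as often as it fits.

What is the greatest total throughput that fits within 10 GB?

7190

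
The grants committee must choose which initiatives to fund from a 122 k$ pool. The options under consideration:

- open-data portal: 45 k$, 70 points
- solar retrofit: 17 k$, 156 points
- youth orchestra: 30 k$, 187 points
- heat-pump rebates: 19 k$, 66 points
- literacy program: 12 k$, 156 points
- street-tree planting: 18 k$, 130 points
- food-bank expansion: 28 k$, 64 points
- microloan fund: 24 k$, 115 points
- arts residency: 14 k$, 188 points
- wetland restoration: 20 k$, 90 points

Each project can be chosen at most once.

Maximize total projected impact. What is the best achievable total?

932

Taking solar retrofit + youth orchestra + literacy program + street-tree planting + microloan fund + arts residency: 115 k$ used, 932 in projected impact.
The closest alternative, solar retrofit + youth orchestra + literacy program + street-tree planting + arts residency + wetland restoration, reaches only 907.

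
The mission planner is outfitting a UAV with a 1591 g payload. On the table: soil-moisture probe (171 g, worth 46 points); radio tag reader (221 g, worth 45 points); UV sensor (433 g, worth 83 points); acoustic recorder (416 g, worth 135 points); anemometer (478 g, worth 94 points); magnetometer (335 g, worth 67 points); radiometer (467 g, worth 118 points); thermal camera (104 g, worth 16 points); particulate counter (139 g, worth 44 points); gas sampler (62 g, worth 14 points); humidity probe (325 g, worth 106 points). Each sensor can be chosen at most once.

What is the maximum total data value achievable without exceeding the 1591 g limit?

463

Taking soil-moisture probe + acoustic recorder + radiometer + particulate counter + gas sampler + humidity probe: 1580 g used, 463 in data value.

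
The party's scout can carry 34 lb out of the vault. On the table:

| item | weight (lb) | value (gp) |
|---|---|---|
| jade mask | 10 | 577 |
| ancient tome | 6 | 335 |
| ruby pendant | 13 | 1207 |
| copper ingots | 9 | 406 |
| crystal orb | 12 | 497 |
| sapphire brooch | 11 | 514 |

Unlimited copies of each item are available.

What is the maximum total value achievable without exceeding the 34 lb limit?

Ancient tome + 2×ruby pendant uses 32 of the 34 lb and totals 2749.

2749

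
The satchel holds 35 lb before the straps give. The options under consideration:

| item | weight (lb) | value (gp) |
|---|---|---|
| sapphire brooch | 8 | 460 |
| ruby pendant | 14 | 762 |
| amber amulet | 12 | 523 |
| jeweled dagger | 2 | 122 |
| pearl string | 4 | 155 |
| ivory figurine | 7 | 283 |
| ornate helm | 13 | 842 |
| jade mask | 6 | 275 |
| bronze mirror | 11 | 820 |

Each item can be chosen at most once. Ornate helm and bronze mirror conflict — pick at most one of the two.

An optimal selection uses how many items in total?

4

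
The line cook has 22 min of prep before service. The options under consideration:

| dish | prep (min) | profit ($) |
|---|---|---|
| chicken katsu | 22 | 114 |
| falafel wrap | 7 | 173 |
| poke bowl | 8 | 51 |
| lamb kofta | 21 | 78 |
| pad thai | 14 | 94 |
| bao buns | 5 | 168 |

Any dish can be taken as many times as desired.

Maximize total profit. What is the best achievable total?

Density check — bao buns 33.60, falafel wrap 24.71, pad thai 6.71, poke bowl 6.38 are the best per min.
A density-first pass picks 4×bao buns — 672 at 20 min.
Replace bao buns with falafel wrap: the trade gains 5 net, giving 677 at 22 min.
Every other selection either busts 22 min or fails to beat 677.

677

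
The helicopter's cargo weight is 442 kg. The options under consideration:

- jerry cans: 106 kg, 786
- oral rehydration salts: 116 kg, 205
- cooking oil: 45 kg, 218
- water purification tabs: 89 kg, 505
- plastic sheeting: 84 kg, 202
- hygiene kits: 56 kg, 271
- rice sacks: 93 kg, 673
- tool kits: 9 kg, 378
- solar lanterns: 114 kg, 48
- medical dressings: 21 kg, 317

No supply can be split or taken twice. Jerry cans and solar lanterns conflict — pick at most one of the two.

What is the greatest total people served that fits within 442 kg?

3148

Jerry cans + cooking oil + water purification tabs + hygiene kits + rice sacks + tool kits + medical dressings uses 419 of the 442 kg and totals 3148.
Runner-up jerry cans + water purification tabs + hygiene kits + rice sacks + tool kits + medical dressings tops out at 2930.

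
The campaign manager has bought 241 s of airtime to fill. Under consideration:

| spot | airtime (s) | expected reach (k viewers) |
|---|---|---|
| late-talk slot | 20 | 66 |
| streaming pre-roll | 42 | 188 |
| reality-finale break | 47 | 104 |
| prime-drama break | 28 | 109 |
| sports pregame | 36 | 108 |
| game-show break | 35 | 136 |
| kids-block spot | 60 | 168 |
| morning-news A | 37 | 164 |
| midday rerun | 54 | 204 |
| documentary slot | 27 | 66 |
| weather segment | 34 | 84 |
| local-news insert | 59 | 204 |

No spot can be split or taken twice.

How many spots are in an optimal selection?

6

The maximum expected reach within 241 s is 935.
late-talk slot + streaming pre-roll + prime-drama break + morning-news A + midday rerun + local-news insert hits 935 at 240 s.
Every optimal selection uses 6 spots.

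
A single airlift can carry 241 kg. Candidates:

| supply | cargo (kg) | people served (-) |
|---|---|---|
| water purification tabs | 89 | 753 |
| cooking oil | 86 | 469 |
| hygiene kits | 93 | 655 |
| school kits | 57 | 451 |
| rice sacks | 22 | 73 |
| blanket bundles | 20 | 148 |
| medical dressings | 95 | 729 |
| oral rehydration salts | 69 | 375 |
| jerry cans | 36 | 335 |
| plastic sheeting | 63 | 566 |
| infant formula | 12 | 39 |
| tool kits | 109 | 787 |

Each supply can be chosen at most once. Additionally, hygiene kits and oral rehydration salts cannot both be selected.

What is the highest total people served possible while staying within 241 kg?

1965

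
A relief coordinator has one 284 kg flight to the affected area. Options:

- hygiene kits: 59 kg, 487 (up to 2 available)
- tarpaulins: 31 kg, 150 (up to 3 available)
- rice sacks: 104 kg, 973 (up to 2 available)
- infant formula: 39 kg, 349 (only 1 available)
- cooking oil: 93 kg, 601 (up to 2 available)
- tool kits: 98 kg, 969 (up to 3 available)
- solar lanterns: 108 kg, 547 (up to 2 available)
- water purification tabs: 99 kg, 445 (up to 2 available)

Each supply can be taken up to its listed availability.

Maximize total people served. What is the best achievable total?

Density check — tool kits 9.89, rice sacks 9.36, infant formula 8.95, hygiene kits 8.25 are the best per kg.
The ratio heuristic lands on tarpaulins + infant formula + 2×tool kits (2437) but leaves 18 kg idle.
Dropping 2×tool kits frees 196 kg; slotting in 2×rice sacks (208 kg) lifts the total to 2445 at 278 kg.
No other feasible combination exceeds 2445.

2445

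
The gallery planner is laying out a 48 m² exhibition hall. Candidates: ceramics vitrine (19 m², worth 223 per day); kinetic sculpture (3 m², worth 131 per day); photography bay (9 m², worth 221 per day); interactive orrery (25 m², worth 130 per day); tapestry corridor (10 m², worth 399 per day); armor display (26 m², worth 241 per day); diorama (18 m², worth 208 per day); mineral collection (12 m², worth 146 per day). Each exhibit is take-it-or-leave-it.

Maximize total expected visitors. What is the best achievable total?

Taking the top-ratio exhibits first gives kinetic sculpture + photography bay + tapestry corridor + mineral collection for 897 (34 m²).
The 12 m² tied up in mineral collection is better spent on armor display — total rises to 992 (48 m²).
Runner-up ceramics vitrine + kinetic sculpture + photography bay + tapestry corridor tops out at 974.

992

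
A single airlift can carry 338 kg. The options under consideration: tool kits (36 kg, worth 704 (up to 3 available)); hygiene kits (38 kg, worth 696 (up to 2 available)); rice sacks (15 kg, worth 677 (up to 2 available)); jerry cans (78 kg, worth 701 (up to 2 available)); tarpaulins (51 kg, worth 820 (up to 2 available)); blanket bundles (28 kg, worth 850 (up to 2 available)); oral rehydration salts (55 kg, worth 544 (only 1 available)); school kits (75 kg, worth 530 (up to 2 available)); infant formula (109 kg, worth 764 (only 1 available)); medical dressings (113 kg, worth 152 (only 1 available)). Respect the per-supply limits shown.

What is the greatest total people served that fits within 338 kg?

7502

The ratio heuristic lands on 3×tool kits + 2×hygiene kits + 2×rice sacks + tarpaulins + 2×blanket bundles (7378) but leaves 17 kg idle.
The 38 kg tied up in hygiene kits is better spent on tarpaulins — total rises to 7502 (334 kg).
That's the maximum — no swap from here does better than 7502.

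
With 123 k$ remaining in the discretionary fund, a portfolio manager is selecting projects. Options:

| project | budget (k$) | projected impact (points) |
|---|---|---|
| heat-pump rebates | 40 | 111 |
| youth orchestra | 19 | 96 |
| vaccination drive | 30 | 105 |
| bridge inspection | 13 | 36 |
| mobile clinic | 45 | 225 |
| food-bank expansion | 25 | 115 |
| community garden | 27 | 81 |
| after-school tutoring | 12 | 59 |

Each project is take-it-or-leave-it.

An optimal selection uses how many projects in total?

Best achievable projected impact is 541.
For example youth orchestra + vaccination drive + mobile clinic + food-bank expansion achieves it, using 119 k$.
Any selection reaching 541 contains exactly 4 projects.

4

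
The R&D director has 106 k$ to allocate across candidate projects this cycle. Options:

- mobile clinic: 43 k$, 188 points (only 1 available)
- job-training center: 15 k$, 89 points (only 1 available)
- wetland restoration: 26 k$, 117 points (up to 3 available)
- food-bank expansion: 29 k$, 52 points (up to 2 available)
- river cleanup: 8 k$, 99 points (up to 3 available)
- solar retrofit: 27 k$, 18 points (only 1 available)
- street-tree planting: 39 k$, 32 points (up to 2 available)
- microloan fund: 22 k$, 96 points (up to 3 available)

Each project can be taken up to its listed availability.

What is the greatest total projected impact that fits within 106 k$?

674

A density-first pass picks job-training center + 2×wetland restoration + 3×river cleanup — 620 at 91 k$.
Dropping 2×wetland restoration frees 52 k$; slotting in 3×microloan fund (66 k$) lifts the total to 674 at 105 k$.
Every other selection either busts 106 k$ or exceeds an availability limit or fails to beat 674.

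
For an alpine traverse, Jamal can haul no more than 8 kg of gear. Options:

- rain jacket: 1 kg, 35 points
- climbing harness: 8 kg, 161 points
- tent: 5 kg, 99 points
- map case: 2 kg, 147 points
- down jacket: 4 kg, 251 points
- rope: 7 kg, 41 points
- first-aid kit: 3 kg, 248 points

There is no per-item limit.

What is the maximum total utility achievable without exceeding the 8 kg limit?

643

Best packing: map case + 2×first-aid kit — 8 kg, 643 total.
Every other selection either busts 8 kg or fails to beat 643.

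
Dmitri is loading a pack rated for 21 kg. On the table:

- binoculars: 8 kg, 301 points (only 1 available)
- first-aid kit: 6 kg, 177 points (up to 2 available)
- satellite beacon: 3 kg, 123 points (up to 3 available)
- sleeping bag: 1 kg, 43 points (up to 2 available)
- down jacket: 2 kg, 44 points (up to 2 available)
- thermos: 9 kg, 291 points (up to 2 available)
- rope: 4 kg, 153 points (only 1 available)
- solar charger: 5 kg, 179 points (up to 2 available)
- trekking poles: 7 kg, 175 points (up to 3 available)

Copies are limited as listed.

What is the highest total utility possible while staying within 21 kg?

By utility per kg: sleeping bag 43.00, satellite beacon 41.00, rope 38.25 lead.
The ratio heuristic lands on 3×satellite beacon + 2×sleeping bag + rope + solar charger (787) but leaves 1 kg idle.
Dropping 2×sleeping bag and solar charger frees 7 kg; slotting in binoculars (8 kg) lifts the total to 823 at 21 kg.
Nothing else within 21 kg beats 823.

823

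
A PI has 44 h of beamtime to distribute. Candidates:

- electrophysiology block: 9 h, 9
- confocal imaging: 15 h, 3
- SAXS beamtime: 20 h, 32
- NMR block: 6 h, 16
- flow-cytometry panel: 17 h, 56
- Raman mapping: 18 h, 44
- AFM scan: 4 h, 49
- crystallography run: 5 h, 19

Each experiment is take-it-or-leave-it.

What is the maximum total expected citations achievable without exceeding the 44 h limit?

Filling by ratio: electrophysiology block + NMR block + flow-cytometry panel + AFM scan + crystallography run for 149, with 3 h left unused.
Dropping electrophysiology block and NMR block frees 15 h; slotting in Raman mapping (18 h) lifts the total to 168 at 44 h.

168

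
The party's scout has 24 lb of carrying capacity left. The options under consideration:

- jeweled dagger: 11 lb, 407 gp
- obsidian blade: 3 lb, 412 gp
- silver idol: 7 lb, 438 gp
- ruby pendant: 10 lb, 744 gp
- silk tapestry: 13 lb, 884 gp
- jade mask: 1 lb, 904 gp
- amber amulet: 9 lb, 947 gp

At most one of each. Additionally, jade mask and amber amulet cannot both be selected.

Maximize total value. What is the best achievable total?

2638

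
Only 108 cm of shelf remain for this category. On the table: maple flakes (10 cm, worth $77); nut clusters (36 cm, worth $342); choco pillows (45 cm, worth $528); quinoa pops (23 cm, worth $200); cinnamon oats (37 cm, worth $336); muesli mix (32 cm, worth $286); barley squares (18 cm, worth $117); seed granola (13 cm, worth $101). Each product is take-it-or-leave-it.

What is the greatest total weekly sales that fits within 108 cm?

1070

The ratio ordering already packs tightly: nut clusters + choco pillows + quinoa pops, 104 cm, 1070.
Runner-up choco pillows + quinoa pops + cinnamon oats tops out at 1064.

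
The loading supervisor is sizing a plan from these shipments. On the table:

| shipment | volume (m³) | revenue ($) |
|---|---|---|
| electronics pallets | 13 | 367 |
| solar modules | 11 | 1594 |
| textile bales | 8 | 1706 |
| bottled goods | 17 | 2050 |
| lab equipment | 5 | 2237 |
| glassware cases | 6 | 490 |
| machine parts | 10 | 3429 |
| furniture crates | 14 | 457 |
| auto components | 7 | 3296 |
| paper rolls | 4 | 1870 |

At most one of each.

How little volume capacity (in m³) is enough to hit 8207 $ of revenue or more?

21

Need the lightest bundle worth ≥ 8207.
machine parts + auto components + paper rolls reaches 8595 using 21 m³.
No combination under 21 m³ hits 8207.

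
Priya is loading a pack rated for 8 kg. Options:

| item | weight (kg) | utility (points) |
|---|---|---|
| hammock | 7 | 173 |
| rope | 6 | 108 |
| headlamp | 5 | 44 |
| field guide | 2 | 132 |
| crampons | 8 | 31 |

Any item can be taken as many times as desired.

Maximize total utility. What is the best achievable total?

Taking 4×field guide: 8 kg used, 528 in utility.

528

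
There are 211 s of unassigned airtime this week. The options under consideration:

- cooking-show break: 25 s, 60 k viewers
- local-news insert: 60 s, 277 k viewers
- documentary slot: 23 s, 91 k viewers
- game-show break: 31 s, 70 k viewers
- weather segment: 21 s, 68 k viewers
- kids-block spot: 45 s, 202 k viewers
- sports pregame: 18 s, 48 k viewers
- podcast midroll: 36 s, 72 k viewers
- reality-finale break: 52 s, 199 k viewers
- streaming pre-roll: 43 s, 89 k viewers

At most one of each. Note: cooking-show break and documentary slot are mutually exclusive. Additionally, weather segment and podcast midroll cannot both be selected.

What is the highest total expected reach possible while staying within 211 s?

839

Ranking by ratio (expected reach/s): local-news insert 4.62, kids-block spot 4.49, documentary slot 3.96.
Filling by ratio: local-news insert + documentary slot + weather segment + kids-block spot + reality-finale break for 837, with 10 s left unused.
The 21 s tied up in weather segment is better spent on game-show break — total rises to 839 (211 s).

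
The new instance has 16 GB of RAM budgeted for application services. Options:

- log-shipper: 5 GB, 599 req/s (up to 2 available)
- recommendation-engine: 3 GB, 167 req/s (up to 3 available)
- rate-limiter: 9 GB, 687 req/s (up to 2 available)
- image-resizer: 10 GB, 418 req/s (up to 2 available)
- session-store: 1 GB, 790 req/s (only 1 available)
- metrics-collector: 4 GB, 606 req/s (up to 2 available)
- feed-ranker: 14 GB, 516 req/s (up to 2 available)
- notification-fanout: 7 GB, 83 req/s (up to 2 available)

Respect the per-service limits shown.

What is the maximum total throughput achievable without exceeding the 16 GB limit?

2601

Best packing: log-shipper + session-store + 2×metrics-collector — 14 GB, 2601 total.
Every other selection either busts 16 GB or exceeds an availability limit or fails to beat 2601.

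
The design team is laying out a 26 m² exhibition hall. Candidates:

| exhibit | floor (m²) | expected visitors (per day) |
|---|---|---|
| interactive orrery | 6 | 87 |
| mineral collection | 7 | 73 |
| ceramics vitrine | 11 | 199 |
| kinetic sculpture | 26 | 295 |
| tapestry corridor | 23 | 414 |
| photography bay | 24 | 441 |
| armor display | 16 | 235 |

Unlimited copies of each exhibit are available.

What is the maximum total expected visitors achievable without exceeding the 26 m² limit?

Density check — photography bay 18.38, ceramics vitrine 18.09, tapestry corridor 18.00, armor display 14.69 are the best per m².
Taking photography bay: 24 m² used, 441 in expected visitors.
Every other selection either busts 26 m² or fails to beat 441.

441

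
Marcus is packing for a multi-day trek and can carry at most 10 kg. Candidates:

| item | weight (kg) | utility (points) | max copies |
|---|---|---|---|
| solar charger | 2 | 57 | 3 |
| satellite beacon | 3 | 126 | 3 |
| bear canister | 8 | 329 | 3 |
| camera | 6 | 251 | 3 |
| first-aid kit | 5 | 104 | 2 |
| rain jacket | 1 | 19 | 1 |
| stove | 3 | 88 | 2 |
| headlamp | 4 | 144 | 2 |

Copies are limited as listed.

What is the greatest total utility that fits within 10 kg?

397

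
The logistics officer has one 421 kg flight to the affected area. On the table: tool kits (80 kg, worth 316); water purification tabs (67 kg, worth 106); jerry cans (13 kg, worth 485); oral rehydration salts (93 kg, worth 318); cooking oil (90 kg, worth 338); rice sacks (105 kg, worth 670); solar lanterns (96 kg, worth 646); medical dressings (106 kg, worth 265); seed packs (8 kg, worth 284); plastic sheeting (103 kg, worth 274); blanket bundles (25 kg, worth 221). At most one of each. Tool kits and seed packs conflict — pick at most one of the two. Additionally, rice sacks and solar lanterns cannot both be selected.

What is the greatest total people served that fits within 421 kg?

2422

Density check — jerry cans 37.31, seed packs 35.50, blanket bundles 8.84, solar lanterns 6.73 are the best per kg.
Taking water purification tabs + jerry cans + oral rehydration salts + cooking oil + rice sacks + seed packs + blanket bundles: 401 kg used, 2422 in people served.
Nothing else feasible within 421 kg beats 2422.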